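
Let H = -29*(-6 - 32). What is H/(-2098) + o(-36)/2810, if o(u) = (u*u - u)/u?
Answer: -1587123/2947690 ≈ -0.53843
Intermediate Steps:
H = 1102 (H = -29*(-38) = 1102)
o(u) = (u² - u)/u
H/(-2098) + o(-36)/2810 = 1102/(-2098) + (-1 - 36)/2810 = 1102*(-1/2098) - 37*1/2810 = -551/1049 - 37/2810 = -1587123/2947690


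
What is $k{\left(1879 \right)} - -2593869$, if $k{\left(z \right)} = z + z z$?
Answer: $6126389$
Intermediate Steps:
$k{\left(z \right)} = z + z^{2}$
$k{\left(1879 \right)} - -2593869 = 1879 \left(1 + 1879\right) - -2593869 = 1879 \cdot 1880 + 2593869 = 3532520 + 2593869 = 6126389$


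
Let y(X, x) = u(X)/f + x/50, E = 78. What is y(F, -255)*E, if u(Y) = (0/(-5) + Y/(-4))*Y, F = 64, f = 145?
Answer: -137553/145 ≈ -948.64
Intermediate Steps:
u(Y) = -Y²/4 (u(Y) = (0*(-⅕) + Y*(-¼))*Y = (0 - Y/4)*Y = (-Y/4)*Y = -Y²/4)
y(X, x) = -X²/580 + x/50 (y(X, x) = -X²/4/145 + x/50 = -X²/4*(1/145) + x*(1/50) = -X²/580 + x/50)
y(F, -255)*E = (-1/580*64² + (1/50)*(-255))*78 = (-1/580*4096 - 51/10)*78 = (-1024/145 - 51/10)*78 = -3527/290*78 = -137553/145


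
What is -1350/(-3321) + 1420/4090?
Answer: 37916/50307 ≈ 0.75369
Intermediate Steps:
-1350/(-3321) + 1420/4090 = -1350*(-1/3321) + 1420*(1/4090) = 50/123 + 142/409 = 37916/50307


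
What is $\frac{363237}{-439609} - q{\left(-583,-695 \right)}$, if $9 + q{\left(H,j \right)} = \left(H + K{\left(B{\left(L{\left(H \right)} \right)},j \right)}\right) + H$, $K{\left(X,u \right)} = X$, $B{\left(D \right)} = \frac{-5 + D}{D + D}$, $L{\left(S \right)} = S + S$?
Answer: $\frac{1203210770077}{1025168188} \approx 1173.7$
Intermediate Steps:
$L{\left(S \right)} = 2 S$
$B{\left(D \right)} = \frac{-5 + D}{2 D}$
$q{\left(H,j \right)} = -9 + 2 H + \frac{-5 + 2 H}{4 H}$ ($q{\left(H,j \right)} = -9 + \left(\left(H + \frac{-5 + 2 H}{2 \cdot 2 H}\right) + H\right) = -9 + \left(\left(H + \frac{\frac{1}{2 H} \left(-5 + 2 H\right)}{2}\right) + H\right) = -9 + \left(\left(H + \frac{-5 + 2 H}{4 H}\right) + H\right) = -9 + \left(2 H + \frac{-5 + 2 H}{4 H}\right) = -9 + 2 H + \frac{-5 + 2 H}{4 H}$)
$\frac{363237}{-439609} - q{\left(-583,-695 \right)} = \frac{363237}{-439609} - \left(- \frac{17}{2} + 2 \left(-583\right) - \frac{5}{4 \left(-583\right)}\right) = 363237 \left(- \frac{1}{439609}\right) - \left(- \frac{17}{2} - 1166 - - \frac{5}{2332}\right) = - \frac{363237}{439609} - \left(- \frac{17}{2} - 1166 + \frac{5}{2332}\right) = - \frac{363237}{439609} - - \frac{2738929}{2332} = - \frac{363237}{439609} + \frac{2738929}{2332} = \frac{1203210770077}{1025168188}$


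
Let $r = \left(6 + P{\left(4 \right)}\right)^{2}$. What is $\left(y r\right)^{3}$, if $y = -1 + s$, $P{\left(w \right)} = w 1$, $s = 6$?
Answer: $125000000$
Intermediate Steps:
$P{\left(w \right)} = w$
$y = 5$ ($y = -1 + 6 = 5$)
$r = 100$ ($r = \left(6 + 4\right)^{2} = 10^{2} = 100$)
$\left(y r\right)^{3} = \left(5 \cdot 100\right)^{3} = 500^{3} = 125000000$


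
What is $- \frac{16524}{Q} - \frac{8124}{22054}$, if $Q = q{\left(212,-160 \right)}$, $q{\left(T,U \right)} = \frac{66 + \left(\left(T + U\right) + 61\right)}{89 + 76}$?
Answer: $- \frac{30065401518}{1973833} \approx -15232.0$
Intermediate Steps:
$q{\left(T,U \right)} = \frac{127}{165} + \frac{T}{165} + \frac{U}{165}$ ($q{\left(T,U \right)} = \frac{66 + \left(61 + T + U\right)}{165} = \left(127 + T + U\right) \frac{1}{165} = \frac{127}{165} + \frac{T}{165} + \frac{U}{165}$)
$Q = \frac{179}{165}$ ($Q = \frac{127}{165} + \frac{1}{165} \cdot 212 + \frac{1}{165} \left(-160\right) = \frac{127}{165} + \frac{212}{165} - \frac{32}{33} = \frac{179}{165} \approx 1.0848$)
$- \frac{16524}{Q} - \frac{8124}{22054} = - \frac{16524}{\frac{179}{165}} - \frac{8124}{22054} = \left(-16524\right) \frac{165}{179} - \frac{4062}{11027} = - \frac{2726460}{179} - \frac{4062}{11027} = - \frac{30065401518}{1973833}$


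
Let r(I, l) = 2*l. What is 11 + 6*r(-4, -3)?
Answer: -25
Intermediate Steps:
11 + 6*r(-4, -3) = 11 + 6*(2*(-3)) = 11 + 6*(-6) = 11 - 36 = -25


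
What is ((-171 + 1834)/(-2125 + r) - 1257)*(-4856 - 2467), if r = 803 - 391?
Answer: 5260120664/571 ≈ 9.2121e+6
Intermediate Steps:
r = 412
((-171 + 1834)/(-2125 + r) - 1257)*(-4856 - 2467) = ((-171 + 1834)/(-2125 + 412) - 1257)*(-4856 - 2467) = (1663/(-1713) - 1257)*(-7323) = (1663*(-1/1713) - 1257)*(-7323) = (-1663/1713 - 1257)*(-7323) = -2154904/1713*(-7323) = 5260120664/571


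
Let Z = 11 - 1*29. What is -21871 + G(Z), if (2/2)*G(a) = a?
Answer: -21889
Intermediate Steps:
Z = -18 (Z = 11 - 29 = -18)
G(a) = a
-21871 + G(Z) = -21871 - 18 = -21889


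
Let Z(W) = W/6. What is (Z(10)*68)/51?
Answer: 20/9 ≈ 2.2222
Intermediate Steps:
Z(W) = W/6 (Z(W) = W*(⅙) = W/6)
(Z(10)*68)/51 = (((⅙)*10)*68)/51 = ((5/3)*68)*(1/51) = (340/3)*(1/51) = 20/9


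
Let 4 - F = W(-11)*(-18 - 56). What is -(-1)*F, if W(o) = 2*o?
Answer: -1624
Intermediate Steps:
F = -1624 (F = 4 - 2*(-11)*(-18 - 56) = 4 - (-22)*(-74) = 4 - 1*1628 = 4 - 1628 = -1624)
-(-1)*F = -(-1)*(-1624) = -1*1624 = -1624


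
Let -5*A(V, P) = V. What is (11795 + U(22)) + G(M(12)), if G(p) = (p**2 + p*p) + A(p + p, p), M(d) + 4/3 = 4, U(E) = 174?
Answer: 539197/45 ≈ 11982.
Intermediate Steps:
A(V, P) = -V/5
M(d) = 8/3 (M(d) = -4/3 + 4 = 8/3)
G(p) = 2*p**2 - 2*p/5 (G(p) = (p**2 + p*p) - (p + p)/5 = (p**2 + p**2) - 2*p/5 = 2*p**2 - 2*p/5)
(11795 + U(22)) + G(M(12)) = (11795 + 174) + (2/5)*(8/3)*(-1 + 5*(8/3)) = 11969 + (2/5)*(8/3)*(-1 + 40/3) = 11969 + (2/5)*(8/3)*(37/3) = 11969 + 592/45 = 539197/45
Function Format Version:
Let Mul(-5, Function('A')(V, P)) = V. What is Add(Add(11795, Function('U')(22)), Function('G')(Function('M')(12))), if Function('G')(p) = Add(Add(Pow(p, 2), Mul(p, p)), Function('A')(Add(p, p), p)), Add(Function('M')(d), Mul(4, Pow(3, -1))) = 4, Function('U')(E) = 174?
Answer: Rational(539197, 45) ≈ 11982.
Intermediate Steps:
Function('A')(V, P) = Mul(Rational(-1, 5), V)
Function('M')(d) = Rational(8, 3) (Function('M')(d) = Add(Rational(-4, 3), 4) = Rational(8, 3))
Function('G')(p) = Add(Mul(2, Pow(p, 2)), Mul(Rational(-2, 5), p)) (Function('G')(p) = Add(Add(Pow(p, 2), Mul(p, p)), Mul(Rational(-1, 5), Add(p, p))) = Add(Add(Pow(p, 2), Pow(p, 2)), Mul(Rational(-1, 5), Mul(2, p))) = Add(Mul(2, Pow(p, 2)), Mul(Rational(-2, 5), p)))
Add(Add(11795, Function('U')(22)), Function('G')(Function('M')(12))) = Add(Add(11795, 174), Mul(Rational(2, 5), Rational(8, 3), Add(-1, Mul(5, Rational(8, 3))))) = Add(11969, Mul(Rational(2, 5), Rational(8, 3), Add(-1, Rational(40, 3)))) = Add(11969, Mul(Rational(2, 5), Rational(8, 3), Rational(37, 3))) = Add(11969, Rational(592, 45)) = Rational(539197, 45)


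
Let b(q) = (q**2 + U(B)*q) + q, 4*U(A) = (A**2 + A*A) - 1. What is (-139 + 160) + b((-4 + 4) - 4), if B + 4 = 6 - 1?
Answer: 32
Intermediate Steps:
B = 1 (B = -4 + (6 - 1) = -4 + 5 = 1)
U(A) = -1/4 + A**2/2 (U(A) = ((A**2 + A*A) - 1)/4 = ((A**2 + A**2) - 1)/4 = (2*A**2 - 1)/4 = (-1 + 2*A**2)/4 = -1/4 + A**2/2)
b(q) = q**2 + 5*q/4 (b(q) = (q**2 + (-1/4 + (1/2)*1**2)*q) + q = (q**2 + (-1/4 + (1/2)*1)*q) + q = (q**2 + (-1/4 + 1/2)*q) + q = (q**2 + q/4) + q = q**2 + 5*q/4)
(-139 + 160) + b((-4 + 4) - 4) = (-139 + 160) + ((-4 + 4) - 4)*(5 + 4*((-4 + 4) - 4))/4 = 21 + (0 - 4)*(5 + 4*(0 - 4))/4 = 21 + (1/4)*(-4)*(5 + 4*(-4)) = 21 + (1/4)*(-4)*(5 - 16) = 21 + (1/4)*(-4)*(-11) = 21 + 11 = 32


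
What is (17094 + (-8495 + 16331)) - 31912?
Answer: -6982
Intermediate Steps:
(17094 + (-8495 + 16331)) - 31912 = (17094 + 7836) - 31912 = 24930 - 31912 = -6982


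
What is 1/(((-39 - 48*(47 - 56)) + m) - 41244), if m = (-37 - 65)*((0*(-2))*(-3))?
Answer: -1/40851 ≈ -2.4479e-5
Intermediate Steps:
m = 0 (m = -0*(-3) = -102*0 = 0)
1/(((-39 - 48*(47 - 56)) + m) - 41244) = 1/(((-39 - 48*(47 - 56)) + 0) - 41244) = 1/(((-39 - 48*(-9)) + 0) - 41244) = 1/(((-39 + 432) + 0) - 41244) = 1/((393 + 0) - 41244) = 1/(393 - 41244) = 1/(-40851) = -1/40851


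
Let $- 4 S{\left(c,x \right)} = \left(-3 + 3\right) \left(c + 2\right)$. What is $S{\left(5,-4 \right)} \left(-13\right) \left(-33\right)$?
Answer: $0$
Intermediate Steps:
$S{\left(c,x \right)} = 0$ ($S{\left(c,x \right)} = - \frac{\left(-3 + 3\right) \left(c + 2\right)}{4} = - \frac{0 \left(2 + c\right)}{4} = \left(- \frac{1}{4}\right) 0 = 0$)
$S{\left(5,-4 \right)} \left(-13\right) \left(-33\right) = 0 \left(-13\right) \left(-33\right) = 0 \left(-33\right) = 0$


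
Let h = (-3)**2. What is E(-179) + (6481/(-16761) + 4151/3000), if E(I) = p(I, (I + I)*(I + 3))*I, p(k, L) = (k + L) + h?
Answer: -188527744811363/16761000 ≈ -1.1248e+7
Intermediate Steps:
h = 9
p(k, L) = 9 + L + k (p(k, L) = (k + L) + 9 = (L + k) + 9 = 9 + L + k)
E(I) = I*(9 + I + 2*I*(3 + I)) (E(I) = (9 + (I + I)*(I + 3) + I)*I = (9 + (2*I)*(3 + I) + I)*I = (9 + 2*I*(3 + I) + I)*I = (9 + I + 2*I*(3 + I))*I = I*(9 + I + 2*I*(3 + I)))
E(-179) + (6481/(-16761) + 4151/3000) = -179*(9 - 179 + 2*(-179)*(3 - 179)) + (6481/(-16761) + 4151/3000) = -179*(9 - 179 + 2*(-179)*(-176)) + (6481*(-1/16761) + 4151*(1/3000)) = -179*(9 - 179 + 63008) + (-6481/16761 + 4151/3000) = -179*62838 + 16710637/16761000 = -11248002 + 16710637/16761000 = -188527744811363/16761000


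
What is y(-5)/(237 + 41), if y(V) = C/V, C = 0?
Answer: 0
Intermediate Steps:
y(V) = 0 (y(V) = 0/V = 0)
y(-5)/(237 + 41) = 0/(237 + 41) = 0/278 = (1/278)*0 = 0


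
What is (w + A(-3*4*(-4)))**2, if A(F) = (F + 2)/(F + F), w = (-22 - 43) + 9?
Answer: 7091569/2304 ≈ 3077.9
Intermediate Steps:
w = -56 (w = -65 + 9 = -56)
A(F) = (2 + F)/(2*F) (A(F) = (2 + F)/((2*F)) = (2 + F)*(1/(2*F)) = (2 + F)/(2*F))
(w + A(-3*4*(-4)))**2 = (-56 + (2 - 3*4*(-4))/(2*((-3*4*(-4)))))**2 = (-56 + (2 - 12*(-4))/(2*((-12*(-4)))))**2 = (-56 + (1/2)*(2 + 48)/48)**2 = (-56 + (1/2)*(1/48)*50)**2 = (-56 + 25/48)**2 = (-2663/48)**2 = 7091569/2304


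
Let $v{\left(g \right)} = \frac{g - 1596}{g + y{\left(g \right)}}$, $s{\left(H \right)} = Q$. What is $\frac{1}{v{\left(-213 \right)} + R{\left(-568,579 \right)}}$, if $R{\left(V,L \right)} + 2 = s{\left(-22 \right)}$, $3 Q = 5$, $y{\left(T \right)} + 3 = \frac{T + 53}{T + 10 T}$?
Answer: $\frac{1517784}{12209533} \approx 0.12431$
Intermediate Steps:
$y{\left(T \right)} = -3 + \frac{53 + T}{11 T}$ ($y{\left(T \right)} = -3 + \frac{T + 53}{T + 10 T} = -3 + \frac{53 + T}{11 T}$)
$Q = \frac{5}{3}$ ($Q = \frac{1}{3} \cdot 5 = \frac{5}{3} \approx 1.6667$)
$s{\left(H \right)} = \frac{5}{3}$
$R{\left(V,L \right)} = - \frac{1}{3}$ ($R{\left(V,L \right)} = -2 + \frac{5}{3} = - \frac{1}{3}$)
$v{\left(g \right)} = \frac{-1596 + g}{g + \frac{53 - 32 g}{11 g}}$ ($v{\left(g \right)} = \frac{g - 1596}{g + \frac{53 - 32 g}{11 g}} = \frac{-1596 + g}{g + \frac{53 - 32 g}{11 g}}$)
$\frac{1}{v{\left(-213 \right)} + R{\left(-568,579 \right)}} = \frac{1}{11 \left(-213\right) \frac{1}{53 - -6816 + 11 \left(-213\right)^{2}} \left(-1596 - 213\right) - \frac{1}{3}} = \frac{1}{11 \left(-213\right) \frac{1}{53 + 6816 + 11 \cdot 45369} \left(-1809\right) - \frac{1}{3}} = \frac{1}{11 \left(-213\right) \frac{1}{53 + 6816 + 499059} \left(-1809\right) - \frac{1}{3}} = \frac{1}{11 \left(-213\right) \frac{1}{505928} \left(-1809\right) - \frac{1}{3}} = \frac{1}{\frac{4238487}{505928} - \frac{1}{3}} = \frac{1}{\frac{12209533}{1517784}} = \frac{1517784}{12209533}$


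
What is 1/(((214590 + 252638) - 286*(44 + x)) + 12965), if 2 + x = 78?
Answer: 1/445873 ≈ 2.2428e-6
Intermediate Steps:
x = 76 (x = -2 + 78 = 76)
1/(((214590 + 252638) - 286*(44 + x)) + 12965) = 1/(((214590 + 252638) - 286*(44 + 76)) + 12965) = 1/((467228 - 286*120) + 12965) = 1/((467228 - 34320) + 12965) = 1/(432908 + 12965) = 1/445873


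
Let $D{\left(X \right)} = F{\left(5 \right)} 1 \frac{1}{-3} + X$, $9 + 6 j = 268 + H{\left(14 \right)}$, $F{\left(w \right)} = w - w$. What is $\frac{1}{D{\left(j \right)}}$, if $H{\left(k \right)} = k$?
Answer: $\frac{2}{91} \approx 0.021978$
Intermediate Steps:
$F{\left(w \right)} = 0$
$j = \frac{91}{2}$ ($j = - \frac{3}{2} + \frac{268 + 14}{6} = - \frac{3}{2} + \frac{1}{6} \cdot 282 = - \frac{3}{2} + 47 = \frac{91}{2} \approx 45.5$)
$D{\left(X \right)} = X$ ($D{\left(X \right)} = 0 \cdot 1 \frac{1}{-3} + X = 0 \cdot 1 \left(- \frac{1}{3}\right) + X = 0 \left(- \frac{1}{3}\right) + X = 0 + X = X$)
$\frac{1}{D{\left(j \right)}} = \frac{1}{\frac{91}{2}} = \frac{2}{91}$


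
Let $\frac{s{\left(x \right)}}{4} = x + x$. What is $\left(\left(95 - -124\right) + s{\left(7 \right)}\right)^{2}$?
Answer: $75625$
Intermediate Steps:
$s{\left(x \right)} = 8 x$ ($s{\left(x \right)} = 4 \left(x + x\right) = 4 \cdot 2 x = 8 x$)
$\left(\left(95 - -124\right) + s{\left(7 \right)}\right)^{2} = \left(\left(95 - -124\right) + 8 \cdot 7\right)^{2} = \left(\left(95 + 124\right) + 56\right)^{2} = \left(219 + 56\right)^{2} = 275^{2} = 75625$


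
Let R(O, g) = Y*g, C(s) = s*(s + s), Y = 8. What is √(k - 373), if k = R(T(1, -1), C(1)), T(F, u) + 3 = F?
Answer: I*√357 ≈ 18.894*I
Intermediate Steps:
T(F, u) = -3 + F
C(s) = 2*s² (C(s) = s*(2*s) = 2*s²)
R(O, g) = 8*g
k = 16 (k = 8*(2*1²) = 8*(2*1) = 8*2 = 16)
√(k - 373) = √(16 - 373) = √(-357) = I*√357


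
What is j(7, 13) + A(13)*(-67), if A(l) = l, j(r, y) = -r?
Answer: -878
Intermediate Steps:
j(7, 13) + A(13)*(-67) = -1*7 + 13*(-67) = -7 - 871 = -878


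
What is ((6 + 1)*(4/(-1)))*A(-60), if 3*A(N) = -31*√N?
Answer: 1736*I*√15/3 ≈ 2241.2*I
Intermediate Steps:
A(N) = -31*√N/3 (A(N) = (-31*√N)/3 = -31*√N/3)
((6 + 1)*(4/(-1)))*A(-60) = ((6 + 1)*(4/(-1)))*(-62*I*√15/3) = (7*(4*(-1)))*(-62*I*√15/3) = (7*(-4))*(-62*I*√15/3) = -(-1736)*I*√15/3 = 1736*I*√15/3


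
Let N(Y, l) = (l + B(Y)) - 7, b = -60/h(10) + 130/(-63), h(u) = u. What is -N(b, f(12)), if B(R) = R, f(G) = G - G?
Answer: 949/63 ≈ 15.063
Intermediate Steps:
f(G) = 0
b = -508/63 (b = -60/10 + 130/(-63) = -60*⅒ + 130*(-1/63) = -6 - 130/63 = -508/63 ≈ -8.0635)
N(Y, l) = -7 + Y + l (N(Y, l) = (l + Y) - 7 = (Y + l) - 7 = -7 + Y + l)
-N(b, f(12)) = -(-7 - 508/63 + 0) = -1*(-949/63) = 949/63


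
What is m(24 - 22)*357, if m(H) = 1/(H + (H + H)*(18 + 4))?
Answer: 119/30 ≈ 3.9667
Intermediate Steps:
m(H) = 1/(45*H) (m(H) = 1/(H + (2*H)*22) = 1/(H + 44*H) = 1/(45*H))
m(24 - 22)*357 = (1/(45*(24 - 22)))*357 = ((1/45)/2)*357 = ((1/45)*(½))*357 = (1/90)*357 = 119/30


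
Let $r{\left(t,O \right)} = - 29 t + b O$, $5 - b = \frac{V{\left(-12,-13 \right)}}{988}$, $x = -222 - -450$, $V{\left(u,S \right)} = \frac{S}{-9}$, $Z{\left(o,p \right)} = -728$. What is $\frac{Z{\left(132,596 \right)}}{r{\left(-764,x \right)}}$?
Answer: $- \frac{2184}{69887} \approx -0.03125$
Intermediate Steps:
$V{\left(u,S \right)} = - \frac{S}{9}$ ($V{\left(u,S \right)} = S \left(- \frac{1}{9}\right) = - \frac{S}{9}$)
$x = 228$ ($x = -222 + 450 = 228$)
$b = \frac{3419}{684}$ ($b = 5 - \frac{\left(- \frac{1}{9}\right) \left(-13\right)}{988} = 5 - \frac{13}{9} \cdot \frac{1}{988} = 5 - \frac{1}{684} = \frac{3419}{684} \approx 4.9985$)
$r{\left(t,O \right)} = - 29 t + \frac{3419 O}{684}$
$\frac{Z{\left(132,596 \right)}}{r{\left(-764,x \right)}} = - \frac{728}{\left(-29\right) \left(-764\right) + \frac{3419}{684} \cdot 228} = - \frac{728}{22156 + \frac{3419}{3}} = - \frac{728}{\frac{69887}{3}} = \left(-728\right) \frac{3}{69887} = - \frac{2184}{69887}$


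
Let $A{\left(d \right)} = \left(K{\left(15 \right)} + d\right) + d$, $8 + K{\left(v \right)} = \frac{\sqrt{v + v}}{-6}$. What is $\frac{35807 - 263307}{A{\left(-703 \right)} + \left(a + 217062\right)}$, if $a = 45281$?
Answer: $- \frac{50881155000}{58357665463} - \frac{32500 \sqrt{30}}{58357665463} \approx -0.87189$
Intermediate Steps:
$K{\left(v \right)} = -8 - \frac{\sqrt{2} \sqrt{v}}{6}$ ($K{\left(v \right)} = -8 + \frac{\sqrt{v + v}}{-6} = -8 + \sqrt{2 v} \left(- \frac{1}{6}\right) = -8 + \sqrt{2} \sqrt{v} \left(- \frac{1}{6}\right) = -8 - \frac{\sqrt{2} \sqrt{v}}{6}$)
$A{\left(d \right)} = -8 + 2 d - \frac{\sqrt{30}}{6}$ ($A{\left(d \right)} = \left(\left(-8 - \frac{\sqrt{2} \sqrt{15}}{6}\right) + d\right) + d = \left(\left(-8 - \frac{\sqrt{30}}{6}\right) + d\right) + d = \left(-8 + d - \frac{\sqrt{30}}{6}\right) + d = -8 + 2 d - \frac{\sqrt{30}}{6}$)
$\frac{35807 - 263307}{A{\left(-703 \right)} + \left(a + 217062\right)} = \frac{35807 - 263307}{\left(-8 + 2 \left(-703\right) - \frac{\sqrt{30}}{6}\right) + \left(45281 + 217062\right)} = - \frac{227500}{\left(-8 - 1406 - \frac{\sqrt{30}}{6}\right) + 262343} = - \frac{227500}{\left(-1414 - \frac{\sqrt{30}}{6}\right) + 262343} = - \frac{227500}{260929 - \frac{\sqrt{30}}{6}}$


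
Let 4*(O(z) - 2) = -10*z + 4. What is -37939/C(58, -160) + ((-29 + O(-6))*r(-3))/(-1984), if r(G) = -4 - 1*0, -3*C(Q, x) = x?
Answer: -3528437/4960 ≈ -711.38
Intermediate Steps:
C(Q, x) = -x/3
O(z) = 3 - 5*z/2 (O(z) = 2 + (-10*z + 4)/4 = 2 + (4 - 10*z)/4 = 2 + (1 - 5*z/2) = 3 - 5*z/2)
r(G) = -4 (r(G) = -4 + 0 = -4)
-37939/C(58, -160) + ((-29 + O(-6))*r(-3))/(-1984) = -37939/((-1/3*(-160))) + ((-29 + (3 - 5/2*(-6)))*(-4))/(-1984) = -37939/160/3 + ((-29 + (3 + 15))*(-4))*(-1/1984) = -37939*3/160 + ((-29 + 18)*(-4))*(-1/1984) = -113817/160 - 11*(-4)*(-1/1984) = -113817/160 + 44*(-1/1984) = -113817/160 - 11/496 = -3528437/4960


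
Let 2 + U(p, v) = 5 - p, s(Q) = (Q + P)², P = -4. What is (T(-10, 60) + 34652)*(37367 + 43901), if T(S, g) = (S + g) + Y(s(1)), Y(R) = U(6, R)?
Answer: 2819918332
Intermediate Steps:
s(Q) = (-4 + Q)² (s(Q) = (Q - 4)² = (-4 + Q)²)
U(p, v) = 3 - p (U(p, v) = -2 + (5 - p) = 3 - p)
Y(R) = -3 (Y(R) = 3 - 1*6 = 3 - 6 = -3)
T(S, g) = -3 + S + g (T(S, g) = (S + g) - 3 = -3 + S + g)
(T(-10, 60) + 34652)*(37367 + 43901) = ((-3 - 10 + 60) + 34652)*(37367 + 43901) = (47 + 34652)*81268 = 34699*81268 = 2819918332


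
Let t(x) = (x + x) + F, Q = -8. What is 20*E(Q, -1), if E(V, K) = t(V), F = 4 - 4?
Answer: -320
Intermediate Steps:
F = 0
t(x) = 2*x (t(x) = (x + x) + 0 = 2*x + 0 = 2*x)
E(V, K) = 2*V
20*E(Q, -1) = 20*(2*(-8)) = 20*(-16) = -320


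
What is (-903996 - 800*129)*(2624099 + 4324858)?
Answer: -6998961694572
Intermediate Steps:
(-903996 - 800*129)*(2624099 + 4324858) = (-903996 - 103200)*6948957 = -1007196*6948957 = -6998961694572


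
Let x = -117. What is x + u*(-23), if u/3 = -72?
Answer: 4851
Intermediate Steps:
u = -216 (u = 3*(-72) = -216)
x + u*(-23) = -117 - 216*(-23) = -117 + 4968 = 4851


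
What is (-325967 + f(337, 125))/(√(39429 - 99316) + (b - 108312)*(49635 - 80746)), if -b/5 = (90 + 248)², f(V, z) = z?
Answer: -6888599671583784/446938500645055742591 + 325842*I*√59887/446938500645055742591 ≈ -1.5413e-5 + 1.7841e-13*I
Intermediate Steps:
b = -571220 (b = -5*(90 + 248)² = -5*338² = -5*114244 = -571220)
(-325967 + f(337, 125))/(√(39429 - 99316) + (b - 108312)*(49635 - 80746)) = (-325967 + 125)/(√(39429 - 99316) + (-571220 - 108312)*(49635 - 80746)) = -325842/(√(-59887) - 679532*(-31111)) = -325842/(I*√59887 + 21140920052) = -325842/(21140920052 + I*√59887)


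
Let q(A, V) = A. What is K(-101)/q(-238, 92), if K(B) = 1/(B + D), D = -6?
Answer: 1/25466 ≈ 3.9268e-5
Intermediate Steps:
K(B) = 1/(-6 + B) (K(B) = 1/(B - 6) = 1/(-6 + B))
K(-101)/q(-238, 92) = 1/(-6 - 101*(-238)) = -1/238/(-107) = -1/107*(-1/238) = 1/25466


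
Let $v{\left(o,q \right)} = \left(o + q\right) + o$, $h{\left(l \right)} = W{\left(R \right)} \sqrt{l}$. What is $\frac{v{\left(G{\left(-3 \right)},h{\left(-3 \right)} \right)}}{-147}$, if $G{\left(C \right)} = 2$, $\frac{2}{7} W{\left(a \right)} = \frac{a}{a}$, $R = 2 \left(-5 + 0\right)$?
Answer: $- \frac{4}{147} - \frac{i \sqrt{3}}{42} \approx -0.027211 - 0.041239 i$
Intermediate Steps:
$R = -10$ ($R = 2 \left(-5\right) = -10$)
$W{\left(a \right)} = \frac{7}{2}$ ($W{\left(a \right)} = \frac{7 \frac{a}{a}}{2} = \frac{7}{2} \cdot 1 = \frac{7}{2}$)
$h{\left(l \right)} = \frac{7 \sqrt{l}}{2}$
$v{\left(o,q \right)} = q + 2 o$
$\frac{v{\left(G{\left(-3 \right)},h{\left(-3 \right)} \right)}}{-147} = \frac{\frac{7 \sqrt{-3}}{2} + 2 \cdot 2}{-147} = \left(\frac{7 i \sqrt{3}}{2} + 4\right) \left(- \frac{1}{147}\right) = \left(4 + \frac{7 i \sqrt{3}}{2}\right) \left(- \frac{1}{147}\right) = - \frac{4}{147} - \frac{i \sqrt{3}}{42}$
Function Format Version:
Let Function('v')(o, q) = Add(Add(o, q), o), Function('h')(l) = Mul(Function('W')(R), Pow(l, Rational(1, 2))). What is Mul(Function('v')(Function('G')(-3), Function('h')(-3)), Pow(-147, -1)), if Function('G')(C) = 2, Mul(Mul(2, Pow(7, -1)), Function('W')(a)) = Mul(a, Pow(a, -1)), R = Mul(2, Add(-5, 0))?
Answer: Add(Rational(-4, 147), Mul(Rational(-1, 42), I, Pow(3, Rational(1, 2)))) ≈ Add(-0.027211, Mul(-0.041239, I))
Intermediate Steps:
R = -10 (R = Mul(2, -5) = -10)
Function('W')(a) = Rational(7, 2) (Function('W')(a) = Mul(Rational(7, 2), Mul(a, Pow(a, -1))) = Mul(Rational(7, 2), 1) = Rational(7, 2))
Function('h')(l) = Mul(Rational(7, 2), Pow(l, Rational(1, 2)))
Function('v')(o, q) = Add(q, Mul(2, o))
Mul(Function('v')(Function('G')(-3), Function('h')(-3)), Pow(-147, -1)) = Mul(Add(Mul(Rational(7, 2), Pow(-3, Rational(1, 2))), Mul(2, 2)), Pow(-147, -1)) = Mul(Add(Mul(Rational(7, 2), Mul(I, Pow(3, Rational(1, 2)))), 4), Rational(-1, 147)) = Mul(Add(Mul(Rational(7, 2), I, Pow(3, Rational(1, 2))), 4), Rational(-1, 147)) = Mul(Add(4, Mul(Rational(7, 2), I, Pow(3, Rational(1, 2)))), Rational(-1, 147)) = Add(Rational(-4, 147), Mul(Rational(-1, 42), I, Pow(3, Rational(1, 2))))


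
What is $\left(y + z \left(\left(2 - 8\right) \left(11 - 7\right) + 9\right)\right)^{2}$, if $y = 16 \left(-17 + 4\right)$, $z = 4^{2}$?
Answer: $200704$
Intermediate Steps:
$z = 16$
$y = -208$ ($y = 16 \left(-13\right) = -208$)
$\left(y + z \left(\left(2 - 8\right) \left(11 - 7\right) + 9\right)\right)^{2} = \left(-208 + 16 \left(\left(2 - 8\right) \left(11 - 7\right) + 9\right)\right)^{2} = \left(-208 + 16 \left(\left(-6\right) 4 + 9\right)\right)^{2} = \left(-208 + 16 \left(-24 + 9\right)\right)^{2} = \left(-208 + 16 \left(-15\right)\right)^{2} = \left(-208 - 240\right)^{2} = \left(-448\right)^{2} = 200704$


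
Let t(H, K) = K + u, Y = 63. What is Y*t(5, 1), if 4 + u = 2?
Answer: -63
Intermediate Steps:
u = -2 (u = -4 + 2 = -2)
t(H, K) = -2 + K (t(H, K) = K - 2 = -2 + K)
Y*t(5, 1) = 63*(-2 + 1) = 63*(-1) = -63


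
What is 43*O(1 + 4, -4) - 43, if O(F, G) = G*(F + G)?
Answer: -215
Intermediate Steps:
43*O(1 + 4, -4) - 43 = 43*(-4*((1 + 4) - 4)) - 43 = 43*(-4*(5 - 4)) - 43 = 43*(-4*1) - 43 = 43*(-4) - 43 = -172 - 43 = -215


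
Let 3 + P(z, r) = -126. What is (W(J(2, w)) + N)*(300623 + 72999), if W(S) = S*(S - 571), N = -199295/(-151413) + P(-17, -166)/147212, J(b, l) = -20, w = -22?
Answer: 49223742000626591413/11144905278 ≈ 4.4167e+9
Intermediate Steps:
P(z, r) = -129 (P(z, r) = -3 - 126 = -129)
N = 29319083263/22289810556 (N = -199295/(-151413) - 129/147212 = -199295*(-1/151413) - 129*1/147212 = 199295/151413 - 129/147212 = 29319083263/22289810556 ≈ 1.3154)
W(S) = S*(-571 + S)
(W(J(2, w)) + N)*(300623 + 72999) = (-20*(-571 - 20) + 29319083263/22289810556)*(300623 + 72999) = (-20*(-591) + 29319083263/22289810556)*373622 = (11820 + 29319083263/22289810556)*373622 = (263494879855183/22289810556)*373622 = 49223742000626591413/11144905278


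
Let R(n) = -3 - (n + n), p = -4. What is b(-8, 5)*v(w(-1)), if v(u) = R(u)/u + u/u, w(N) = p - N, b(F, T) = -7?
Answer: 0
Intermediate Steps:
R(n) = -3 - 2*n
w(N) = -4 - N
v(u) = 1 + (-3 - 2*u)/u (v(u) = (-3 - 2*u)/u + u/u = (-3 - 2*u)/u + 1 = 1 + (-3 - 2*u)/u)
b(-8, 5)*v(w(-1)) = -7*(-3 - (-4 - 1*(-1)))/(-4 - 1*(-1)) = -7*(-3 - (-4 + 1))/(-4 + 1) = -7*(-3 - 1*(-3))/(-3) = -(-7)*(-3 + 3)/3 = -(-7)*0/3 = -7*0 = 0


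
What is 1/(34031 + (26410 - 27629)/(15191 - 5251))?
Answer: 9940/338266921 ≈ 2.9385e-5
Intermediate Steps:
1/(34031 + (26410 - 27629)/(15191 - 5251)) = 1/(34031 - 1219/9940) = 1/(338266921/9940) = 9940/338266921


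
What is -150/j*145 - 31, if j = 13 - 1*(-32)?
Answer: -1543/3 ≈ -514.33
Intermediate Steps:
j = 45 (j = 13 + 32 = 45)
-150/j*145 - 31 = -150/45*145 - 31 = -150*1/45*145 - 31 = -10/3*145 - 31 = -1450/3 - 31 = -1543/3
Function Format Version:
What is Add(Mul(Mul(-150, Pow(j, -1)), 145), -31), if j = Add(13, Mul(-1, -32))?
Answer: Rational(-1543, 3) ≈ -514.33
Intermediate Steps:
j = 45 (j = Add(13, 32) = 45)
Add(Mul(Mul(-150, Pow(j, -1)), 145), -31) = Add(Mul(Mul(-150, Pow(45, -1)), 145), -31) = Add(Mul(Mul(-150, Rational(1, 45)), 145), -31) = Add(Mul(Rational(-10, 3), 145), -31) = Add(Rational(-1450, 3), -31) = Rational(-1543, 3)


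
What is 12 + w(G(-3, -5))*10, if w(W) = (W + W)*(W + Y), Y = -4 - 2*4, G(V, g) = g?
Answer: 1712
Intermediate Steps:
Y = -12 (Y = -4 - 8 = -12)
w(W) = 2*W*(-12 + W) (w(W) = (W + W)*(W - 12) = (2*W)*(-12 + W) = 2*W*(-12 + W))
12 + w(G(-3, -5))*10 = 12 + (2*(-5)*(-12 - 5))*10 = 12 + (2*(-5)*(-17))*10 = 12 + 170*10 = 12 + 1700 = 1712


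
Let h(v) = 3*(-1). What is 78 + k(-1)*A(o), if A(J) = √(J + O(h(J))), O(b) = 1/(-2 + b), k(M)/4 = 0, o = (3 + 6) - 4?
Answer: 78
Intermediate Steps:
o = 5 (o = 9 - 4 = 5)
h(v) = -3
k(M) = 0 (k(M) = 4*0 = 0)
A(J) = √(-⅕ + J) (A(J) = √(J + 1/(-2 - 3)) = √(J + 1/(-5)) = √(J - ⅕) = √(-⅕ + J))
78 + k(-1)*A(o) = 78 + 0*(√(-5 + 25*5)/5) = 78 + 0*(√(-5 + 125)/5) = 78 + 0*(√120/5) = 78 + 0*((2*√30)/5) = 78 + 0*(2*√30/5) = 78 + 0 = 78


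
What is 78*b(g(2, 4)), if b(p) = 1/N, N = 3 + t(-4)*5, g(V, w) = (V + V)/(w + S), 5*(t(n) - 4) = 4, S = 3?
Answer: 26/9 ≈ 2.8889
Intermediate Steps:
t(n) = 24/5 (t(n) = 4 + (⅕)*4 = 4 + ⅘ = 24/5)
g(V, w) = 2*V/(3 + w) (g(V, w) = (V + V)/(w + 3) = (2*V)/(3 + w) = 2*V/(3 + w))
N = 27 (N = 3 + (24/5)*5 = 3 + 24 = 27)
b(p) = 1/27
78*b(g(2, 4)) = 78*(1/27) = 26/9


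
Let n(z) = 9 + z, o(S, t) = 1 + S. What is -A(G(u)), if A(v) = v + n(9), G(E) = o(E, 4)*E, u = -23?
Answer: -524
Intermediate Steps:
G(E) = E*(1 + E) (G(E) = (1 + E)*E = E*(1 + E))
A(v) = 18 + v (A(v) = v + (9 + 9) = v + 18 = 18 + v)
-A(G(u)) = -(18 - 23*(1 - 23)) = -(18 - 23*(-22)) = -(18 + 506) = -1*524 = -524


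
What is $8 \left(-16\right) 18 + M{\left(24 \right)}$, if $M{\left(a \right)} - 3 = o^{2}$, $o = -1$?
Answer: $-2300$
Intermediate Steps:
$M{\left(a \right)} = 4$ ($M{\left(a \right)} = 3 + \left(-1\right)^{2} = 3 + 1 = 4$)
$8 \left(-16\right) 18 + M{\left(24 \right)} = 8 \left(-16\right) 18 + 4 = \left(-128\right) 18 + 4 = -2304 + 4 = -2300$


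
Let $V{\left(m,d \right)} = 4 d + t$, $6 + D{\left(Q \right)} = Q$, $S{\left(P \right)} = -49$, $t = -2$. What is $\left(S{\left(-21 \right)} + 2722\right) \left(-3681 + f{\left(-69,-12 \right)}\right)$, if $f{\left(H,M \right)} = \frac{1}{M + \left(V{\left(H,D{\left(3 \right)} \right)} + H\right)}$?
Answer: $- \frac{934737408}{95} \approx -9.8393 \cdot 10^{6}$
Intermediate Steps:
$D{\left(Q \right)} = -6 + Q$
$V{\left(m,d \right)} = -2 + 4 d$ ($V{\left(m,d \right)} = 4 d - 2 = -2 + 4 d$)
$f{\left(H,M \right)} = \frac{1}{-14 + H + M}$ ($f{\left(H,M \right)} = \frac{1}{M + \left(\left(-2 + 4 \left(-6 + 3\right)\right) + H\right)} = \frac{1}{M + \left(\left(-2 + 4 \left(-3\right)\right) + H\right)} = \frac{1}{M + \left(\left(-2 - 12\right) + H\right)} = \frac{1}{M + \left(-14 + H\right)} = \frac{1}{-14 + H + M}$)
$\left(S{\left(-21 \right)} + 2722\right) \left(-3681 + f{\left(-69,-12 \right)}\right) = \left(-49 + 2722\right) \left(-3681 + \frac{1}{-14 - 69 - 12}\right) = 2673 \left(-3681 + \frac{1}{-95}\right) = 2673 \left(-3681 - \frac{1}{95}\right) = 2673 \left(- \frac{349696}{95}\right) = - \frac{934737408}{95}$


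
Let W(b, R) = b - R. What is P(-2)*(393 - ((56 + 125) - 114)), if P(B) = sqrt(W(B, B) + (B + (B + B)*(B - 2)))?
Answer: 326*sqrt(14) ≈ 1219.8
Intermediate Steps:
P(B) = sqrt(B + 2*B*(-2 + B)) (P(B) = sqrt((B - B) + (B + (B + B)*(B - 2))) = sqrt(0 + (B + (2*B)*(-2 + B))) = sqrt(0 + (B + 2*B*(-2 + B))) = sqrt(B + 2*B*(-2 + B)))
P(-2)*(393 - ((56 + 125) - 114)) = sqrt(-2*(-3 + 2*(-2)))*(393 - ((56 + 125) - 114)) = sqrt(-2*(-3 - 4))*(393 - (181 - 114)) = sqrt(-2*(-7))*(393 - 1*67) = sqrt(14)*(393 - 67) = sqrt(14)*326 = 326*sqrt(14)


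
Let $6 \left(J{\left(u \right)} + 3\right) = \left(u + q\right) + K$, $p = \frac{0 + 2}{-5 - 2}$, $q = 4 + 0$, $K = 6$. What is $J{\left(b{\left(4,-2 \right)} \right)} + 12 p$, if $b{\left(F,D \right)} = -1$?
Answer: $- \frac{69}{14} \approx -4.9286$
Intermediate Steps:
$q = 4$
$p = - \frac{2}{7}$ ($p = \frac{2}{-7} = 2 \left(- \frac{1}{7}\right) = - \frac{2}{7} \approx -0.28571$)
$J{\left(u \right)} = - \frac{4}{3} + \frac{u}{6}$ ($J{\left(u \right)} = -3 + \frac{\left(u + 4\right) + 6}{6} = -3 + \frac{\left(4 + u\right) + 6}{6} = -3 + \frac{10 + u}{6} = -3 + \left(\frac{5}{3} + \frac{u}{6}\right) = - \frac{4}{3} + \frac{u}{6}$)
$J{\left(b{\left(4,-2 \right)} \right)} + 12 p = \left(- \frac{4}{3} + \frac{1}{6} \left(-1\right)\right) + 12 \left(- \frac{2}{7}\right) = \left(- \frac{4}{3} - \frac{1}{6}\right) - \frac{24}{7} = - \frac{3}{2} - \frac{24}{7} = - \frac{69}{14}$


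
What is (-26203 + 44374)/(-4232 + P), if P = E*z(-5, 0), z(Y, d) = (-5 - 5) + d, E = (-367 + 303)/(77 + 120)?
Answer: -1193229/277688 ≈ -4.2970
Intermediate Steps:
E = -64/197 ≈ -0.32487
z(Y, d) = -10 + d
P = 640/197 (P = -64*(-10 + 0)/197 = -64/197*(-10) = 640/197 ≈ 3.2487)
(-26203 + 44374)/(-4232 + P) = (-26203 + 44374)/(-4232 + 640/197) = 18171/(-833064/197) = 18171*(-197/833064) = -1193229/277688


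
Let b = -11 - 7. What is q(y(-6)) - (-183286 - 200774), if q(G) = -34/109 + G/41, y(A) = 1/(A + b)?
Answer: 41192705795/107256 ≈ 3.8406e+5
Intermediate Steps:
b = -18
y(A) = 1/(-18 + A) (y(A) = 1/(A - 18) = 1/(-18 + A))
q(G) = -34/109 + G/41 (q(G) = -34*1/109 + G*(1/41) = -34/109 + G/41)
q(y(-6)) - (-183286 - 200774) = (-34/109 + 1/(41*(-18 - 6))) - (-183286 - 200774) = (-34/109 + (1/41)/(-24)) - 1*(-384060) = (-34/109 + (1/41)*(-1/24)) + 384060 = (-34/109 - 1/984) + 384060 = -33565/107256 + 384060 = 41192705795/107256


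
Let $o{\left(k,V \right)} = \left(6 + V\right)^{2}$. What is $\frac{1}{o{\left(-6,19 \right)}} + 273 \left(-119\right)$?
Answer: $- \frac{20304374}{625} \approx -32487.0$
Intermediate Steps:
$\frac{1}{o{\left(-6,19 \right)}} + 273 \left(-119\right) = \frac{1}{\left(6 + 19\right)^{2}} + 273 \left(-119\right) = \frac{1}{25^{2}} - 32487 = \frac{1}{625} - 32487 = - \frac{20304374}{625}$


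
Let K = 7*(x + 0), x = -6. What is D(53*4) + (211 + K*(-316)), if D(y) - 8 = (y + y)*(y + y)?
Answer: 193267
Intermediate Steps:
K = -42 (K = 7*(-6 + 0) = 7*(-6) = -42)
D(y) = 8 + 4*y² (D(y) = 8 + (y + y)*(y + y) = 8 + (2*y)*(2*y) = 8 + 4*y²)
D(53*4) + (211 + K*(-316)) = (8 + 4*(53*4)²) + (211 - 42*(-316)) = (8 + 4*212²) + (211 + 13272) = (8 + 4*44944) + 13483 = (8 + 179776) + 13483 = 179784 + 13483 = 193267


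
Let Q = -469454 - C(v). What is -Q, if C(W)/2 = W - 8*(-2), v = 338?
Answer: 470162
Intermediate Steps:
C(W) = 32 + 2*W (C(W) = 2*(W - 8*(-2)) = 2*(W + 16) = 2*(16 + W) = 32 + 2*W)
Q = -470162 (Q = -469454 - (32 + 2*338) = -469454 - (32 + 676) = -469454 - 1*708 = -469454 - 708 = -470162)
-Q = -1*(-470162) = 470162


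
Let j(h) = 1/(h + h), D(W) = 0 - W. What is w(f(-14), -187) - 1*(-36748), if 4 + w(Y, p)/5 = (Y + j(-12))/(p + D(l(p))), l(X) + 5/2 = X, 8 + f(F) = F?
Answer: 440207/12 ≈ 36684.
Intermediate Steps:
f(F) = -8 + F
l(X) = -5/2 + X
D(W) = -W
j(h) = 1/(2*h)
w(Y, p) = -241/12 + 2*Y (w(Y, p) = -20 + 5*((Y + (½)/(-12))/(p - (-5/2 + p))) = -20 + 5*((Y + (½)*(-1/12))/(p + (5/2 - p))) = -20 + 5*((Y - 1/24)/(5/2)) = -20 + 5*((-1/24 + Y)*(⅖)) = -20 + 5*(-1/60 + 2*Y/5) = -20 + (-1/12 + 2*Y) = -241/12 + 2*Y)
w(f(-14), -187) - 1*(-36748) = (-241/12 + 2*(-8 - 14)) - 1*(-36748) = (-241/12 + 2*(-22)) + 36748 = (-241/12 - 44) + 36748 = -769/12 + 36748 = 440207/12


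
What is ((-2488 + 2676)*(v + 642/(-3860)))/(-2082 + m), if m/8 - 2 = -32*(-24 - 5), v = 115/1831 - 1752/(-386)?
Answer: 15673759/100714155 ≈ 0.15563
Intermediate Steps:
v = 1626151/353383 (v = 115*(1/1831) - 1752*(-1/386) = 115/1831 + 876/193 = 1626151/353383 ≈ 4.6017)
m = 7440 (m = 16 + 8*(-32*(-24 - 5)) = 16 + 8*(-32*(-29)) = 16 + 8*928 = 16 + 7424 = 7440)
((-2488 + 2676)*(v + 642/(-3860)))/(-2082 + m) = ((-2488 + 2676)*(1626151/353383 + 642/(-3860)))/(-2082 + 7440) = (188*(1626151/353383 + 642*(-1/3860)))/5358 = (188*(1626151/353383 - 321/1930))*(1/5358) = (188*(15673759/3533830))*(1/5358) = (1473333346/1766915)*(1/5358) = 15673759/100714155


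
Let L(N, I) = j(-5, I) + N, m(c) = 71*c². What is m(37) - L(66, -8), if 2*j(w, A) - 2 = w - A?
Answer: 194261/2 ≈ 97131.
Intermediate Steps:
j(w, A) = 1 + w/2 - A/2 (j(w, A) = 1 + (w - A)/2 = 1 + (w/2 - A/2) = 1 + w/2 - A/2)
L(N, I) = -3/2 + N - I/2 (L(N, I) = (1 + (½)*(-5) - I/2) + N = (1 - 5/2 - I/2) + N = (-3/2 - I/2) + N = -3/2 + N - I/2)
m(37) - L(66, -8) = 71*37² - (-3/2 + 66 - ½*(-8)) = 71*1369 - (-3/2 + 66 + 4) = 97199 - 1*137/2 = 97199 - 137/2 = 194261/2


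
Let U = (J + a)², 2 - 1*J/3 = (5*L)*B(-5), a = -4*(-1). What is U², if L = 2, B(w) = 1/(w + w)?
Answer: 28561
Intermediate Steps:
B(w) = 1/(2*w)
a = 4
J = 9 (J = 6 - 3*5*2*(½)/(-5) = 6 - 30*(½)*(-⅕) = 6 - 30*(-1)/10 = 6 - 3*(-1) = 6 + 3 = 9)
U = 169 (U = (9 + 4)² = 13² = 169)
U² = 169² = 28561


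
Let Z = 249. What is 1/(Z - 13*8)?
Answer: 1/145 ≈ 0.0068966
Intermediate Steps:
1/(Z - 13*8) = 1/(249 - 13*8) = 1/(249 - 104) = 1/145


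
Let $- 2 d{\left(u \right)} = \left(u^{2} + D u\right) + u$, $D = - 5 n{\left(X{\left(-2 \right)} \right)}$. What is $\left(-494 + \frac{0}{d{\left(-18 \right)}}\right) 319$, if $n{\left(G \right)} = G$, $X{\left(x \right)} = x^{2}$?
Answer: $-157586$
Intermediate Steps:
$D = -20$ ($D = - 5 \left(-2\right)^{2} = \left(-5\right) 4 = -20$)
$d{\left(u \right)} = - \frac{u^{2}}{2} + \frac{19 u}{2}$ ($d{\left(u \right)} = - \frac{\left(u^{2} - 20 u\right) + u}{2} = - \frac{u^{2} - 19 u}{2} = - \frac{u^{2}}{2} + \frac{19 u}{2}$)
$\left(-494 + \frac{0}{d{\left(-18 \right)}}\right) 319 = \left(-494 + \frac{0}{\frac{1}{2} \left(-18\right) \left(19 - -18\right)}\right) 319 = \left(-494 + \frac{0}{\frac{1}{2} \left(-18\right) \left(19 + 18\right)}\right) 319 = \left(-494 + \frac{0}{\frac{1}{2} \left(-18\right) 37}\right) 319 = \left(-494 + \frac{0}{-333}\right) 319 = \left(-494 + 0 \left(- \frac{1}{333}\right)\right) 319 = \left(-494 + 0\right) 319 = \left(-494\right) 319 = -157586$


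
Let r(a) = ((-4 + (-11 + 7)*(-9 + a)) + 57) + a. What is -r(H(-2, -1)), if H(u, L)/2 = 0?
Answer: -89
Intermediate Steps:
H(u, L) = 0 (H(u, L) = 2*0 = 0)
r(a) = 89 - 3*a (r(a) = ((-4 - 4*(-9 + a)) + 57) + a = ((-4 + (36 - 4*a)) + 57) + a = ((32 - 4*a) + 57) + a = (89 - 4*a) + a = 89 - 3*a)
-r(H(-2, -1)) = -(89 - 3*0) = -(89 + 0) = -1*89 = -89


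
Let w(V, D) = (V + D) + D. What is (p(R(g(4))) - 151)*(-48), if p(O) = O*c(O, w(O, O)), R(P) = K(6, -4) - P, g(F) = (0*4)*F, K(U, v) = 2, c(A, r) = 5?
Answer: 6768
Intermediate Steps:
w(V, D) = V + 2*D (w(V, D) = (D + V) + D = V + 2*D)
g(F) = 0 (g(F) = 0*F = 0)
R(P) = 2 - P
p(O) = 5*O (p(O) = O*5 = 5*O)
(p(R(g(4))) - 151)*(-48) = (5*(2 - 1*0) - 151)*(-48) = (5*(2 + 0) - 151)*(-48) = (5*2 - 151)*(-48) = (10 - 151)*(-48) = -141*(-48) = 6768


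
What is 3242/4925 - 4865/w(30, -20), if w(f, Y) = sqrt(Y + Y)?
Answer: 3242/4925 + 973*I*sqrt(10)/4 ≈ 0.65827 + 769.22*I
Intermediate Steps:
w(f, Y) = sqrt(2)*sqrt(Y) (w(f, Y) = sqrt(2*Y) = sqrt(2)*sqrt(Y))
3242/4925 - 4865/w(30, -20) = 3242/4925 - 4865*(-I*sqrt(10)/20) = 3242/4925 - (-973)*I*sqrt(10)/4 = 3242/4925 + 973*I*sqrt(10)/4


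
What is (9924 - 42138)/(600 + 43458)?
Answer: -767/1049 ≈ -0.73117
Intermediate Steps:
(9924 - 42138)/(600 + 43458) = -32214/44058 = -32214*1/44058 = -767/1049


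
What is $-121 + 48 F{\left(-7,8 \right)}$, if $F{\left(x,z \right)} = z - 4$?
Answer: $71$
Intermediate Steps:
$F{\left(x,z \right)} = -4 + z$
$-121 + 48 F{\left(-7,8 \right)} = -121 + 48 \left(-4 + 8\right) = -121 + 48 \cdot 4 = -121 + 192 = 71$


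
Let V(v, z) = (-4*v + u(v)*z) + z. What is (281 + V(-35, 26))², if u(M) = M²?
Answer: 1043096209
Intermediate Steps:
V(v, z) = z - 4*v + z*v² (V(v, z) = (-4*v + v²*z) + z = (-4*v + z*v²) + z = z - 4*v + z*v²)
(281 + V(-35, 26))² = (281 + (26 - 4*(-35) + 26*(-35)²))² = (281 + (26 + 140 + 26*1225))² = (281 + (26 + 140 + 31850))² = (281 + 32016)² = 32297² = 1043096209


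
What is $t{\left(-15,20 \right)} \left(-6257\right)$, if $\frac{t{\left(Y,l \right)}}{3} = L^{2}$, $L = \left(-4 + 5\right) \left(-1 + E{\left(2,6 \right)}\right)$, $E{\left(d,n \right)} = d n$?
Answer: $-2271291$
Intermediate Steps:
$L = 11$ ($L = \left(-4 + 5\right) \left(-1 + 2 \cdot 6\right) = 1 \left(-1 + 12\right) = 1 \cdot 11 = 11$)
$t{\left(Y,l \right)} = 363$ ($t{\left(Y,l \right)} = 3 \cdot 11^{2} = 3 \cdot 121 = 363$)
$t{\left(-15,20 \right)} \left(-6257\right) = 363 \left(-6257\right) = -2271291$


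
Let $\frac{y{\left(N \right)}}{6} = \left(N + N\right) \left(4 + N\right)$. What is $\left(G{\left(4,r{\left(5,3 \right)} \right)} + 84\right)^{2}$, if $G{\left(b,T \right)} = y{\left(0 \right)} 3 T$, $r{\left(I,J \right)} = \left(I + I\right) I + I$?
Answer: $7056$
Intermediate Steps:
$r{\left(I,J \right)} = I + 2 I^{2}$ ($r{\left(I,J \right)} = 2 I I + I = 2 I^{2} + I = I + 2 I^{2}$)
$y{\left(N \right)} = 12 N \left(4 + N\right)$ ($y{\left(N \right)} = 6 \left(N + N\right) \left(4 + N\right) = 6 \cdot 2 N \left(4 + N\right) = 12 N \left(4 + N\right)$)
$G{\left(b,T \right)} = 0$ ($G{\left(b,T \right)} = 12 \cdot 0 \left(4 + 0\right) 3 T = 12 \cdot 0 \cdot 4 \cdot 3 T = 0 \cdot 3 T = 0 T = 0$)
$\left(G{\left(4,r{\left(5,3 \right)} \right)} + 84\right)^{2} = \left(0 + 84\right)^{2} = 84^{2} = 7056$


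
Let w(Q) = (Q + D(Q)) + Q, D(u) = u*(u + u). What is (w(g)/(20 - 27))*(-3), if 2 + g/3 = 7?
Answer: 1440/7 ≈ 205.71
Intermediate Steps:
g = 15 (g = -6 + 3*7 = -6 + 21 = 15)
D(u) = 2*u² (D(u) = u*(2*u) = 2*u²)
w(Q) = 2*Q + 2*Q² (w(Q) = (Q + 2*Q²) + Q = 2*Q + 2*Q²)
(w(g)/(20 - 27))*(-3) = ((2*15*(1 + 15))/(20 - 27))*(-3) = ((2*15*16)/(-7))*(-3) = (480*(-⅐))*(-3) = -480/7*(-3) = 1440/7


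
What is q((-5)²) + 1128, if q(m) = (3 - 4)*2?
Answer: 1126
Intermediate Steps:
q(m) = -2 (q(m) = -1*2 = -2)
q((-5)²) + 1128 = -2 + 1128 = 1126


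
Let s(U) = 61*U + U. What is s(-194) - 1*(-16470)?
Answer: 4442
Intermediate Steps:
s(U) = 62*U
s(-194) - 1*(-16470) = 62*(-194) - 1*(-16470) = -12028 + 16470 = 4442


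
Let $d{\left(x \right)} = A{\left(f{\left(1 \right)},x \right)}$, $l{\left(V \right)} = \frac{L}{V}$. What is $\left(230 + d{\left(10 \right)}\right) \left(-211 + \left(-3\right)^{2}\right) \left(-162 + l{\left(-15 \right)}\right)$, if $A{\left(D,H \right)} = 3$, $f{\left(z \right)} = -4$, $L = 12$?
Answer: $\frac{38311724}{5} \approx 7.6623 \cdot 10^{6}$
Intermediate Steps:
$l{\left(V \right)} = \frac{12}{V}$
$d{\left(x \right)} = 3$
$\left(230 + d{\left(10 \right)}\right) \left(-211 + \left(-3\right)^{2}\right) \left(-162 + l{\left(-15 \right)}\right) = \left(230 + 3\right) \left(-211 + \left(-3\right)^{2}\right) \left(-162 + \frac{12}{-15}\right) = 233 \left(-211 + 9\right) \left(-162 + 12 \left(- \frac{1}{15}\right)\right) = 233 \left(- 202 \left(-162 - \frac{4}{5}\right)\right) = 233 \left(\left(-202\right) \left(- \frac{814}{5}\right)\right) = 233 \cdot \frac{164428}{5} = \frac{38311724}{5}$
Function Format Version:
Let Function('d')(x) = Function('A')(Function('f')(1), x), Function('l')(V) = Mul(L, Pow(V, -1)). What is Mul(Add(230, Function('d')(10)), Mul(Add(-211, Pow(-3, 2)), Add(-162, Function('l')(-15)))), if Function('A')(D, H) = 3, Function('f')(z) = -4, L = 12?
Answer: Rational(38311724, 5) ≈ 7.6623e+6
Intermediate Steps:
Function('l')(V) = Mul(12, Pow(V, -1))
Function('d')(x) = 3
Mul(Add(230, Function('d')(10)), Mul(Add(-211, Pow(-3, 2)), Add(-162, Function('l')(-15)))) = Mul(Add(230, 3), Mul(Add(-211, Pow(-3, 2)), Add(-162, Mul(12, Pow(-15, -1))))) = Mul(233, Mul(Add(-211, 9), Add(-162, Mul(12, Rational(-1, 15))))) = Mul(233, Mul(-202, Add(-162, Rational(-4, 5)))) = Mul(233, Mul(-202, Rational(-814, 5))) = Mul(233, Rational(164428, 5)) = Rational(38311724, 5)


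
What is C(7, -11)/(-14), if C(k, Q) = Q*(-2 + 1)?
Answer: -11/14 ≈ -0.78571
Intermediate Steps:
C(k, Q) = -Q (C(k, Q) = Q*(-1) = -Q)
C(7, -11)/(-14) = (-1*(-11))/(-14) = -1/14*11 = -11/14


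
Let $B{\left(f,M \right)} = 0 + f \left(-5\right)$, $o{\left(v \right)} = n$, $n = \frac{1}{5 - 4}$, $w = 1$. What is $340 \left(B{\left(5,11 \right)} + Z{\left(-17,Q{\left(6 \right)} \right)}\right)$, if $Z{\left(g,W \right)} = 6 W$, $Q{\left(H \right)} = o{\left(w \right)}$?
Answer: $-6460$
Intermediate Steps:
$n = 1$ ($n = 1^{-1} = 1$)
$o{\left(v \right)} = 1$
$Q{\left(H \right)} = 1$
$B{\left(f,M \right)} = - 5 f$ ($B{\left(f,M \right)} = 0 - 5 f = - 5 f$)
$340 \left(B{\left(5,11 \right)} + Z{\left(-17,Q{\left(6 \right)} \right)}\right) = 340 \left(\left(-5\right) 5 + 6 \cdot 1\right) = 340 \left(-25 + 6\right) = 340 \left(-19\right) = -6460$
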